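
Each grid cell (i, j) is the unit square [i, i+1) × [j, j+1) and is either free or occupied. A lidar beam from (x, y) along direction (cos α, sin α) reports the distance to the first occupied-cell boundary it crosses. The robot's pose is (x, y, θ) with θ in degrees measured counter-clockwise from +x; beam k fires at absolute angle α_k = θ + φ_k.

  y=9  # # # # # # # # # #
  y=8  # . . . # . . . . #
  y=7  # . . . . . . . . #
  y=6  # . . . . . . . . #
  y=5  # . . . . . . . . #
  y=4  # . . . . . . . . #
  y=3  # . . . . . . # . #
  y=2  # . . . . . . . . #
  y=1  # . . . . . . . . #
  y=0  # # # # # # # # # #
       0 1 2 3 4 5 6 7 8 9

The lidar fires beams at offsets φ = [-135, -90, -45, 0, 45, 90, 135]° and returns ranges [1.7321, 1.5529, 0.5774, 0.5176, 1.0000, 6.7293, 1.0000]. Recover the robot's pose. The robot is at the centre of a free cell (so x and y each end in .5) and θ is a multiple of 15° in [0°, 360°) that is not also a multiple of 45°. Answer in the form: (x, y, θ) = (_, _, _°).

The pose lattice has 62·16 = 992 candidates. Test each by forward raycasting.
  (7.5, 1.5, 330°): beam 1 = 1.9319 ≠ 1.7321 ✗
  (3.5, 8.5, 120°): beam 1 = 0.5176 ≠ 1.7321 ✗
  (5.5, 6.5, 60°): beam 1 = 5.6940 ≠ 1.7321 ✗
  (2.5, 5.5, 330°): beam 1 = 1.5529 ≠ 1.7321 ✗
  …
  (8.5, 2.5, 15°): r_1=1.7321, r_2=1.5529, r_3=0.5774, r_4=0.5176, r_5=1.0000, r_6=6.7293, r_7=1.0000 — all match ✓
No second candidate reproduces the full scan.

(x, y, θ) = (8.5, 2.5, 15°)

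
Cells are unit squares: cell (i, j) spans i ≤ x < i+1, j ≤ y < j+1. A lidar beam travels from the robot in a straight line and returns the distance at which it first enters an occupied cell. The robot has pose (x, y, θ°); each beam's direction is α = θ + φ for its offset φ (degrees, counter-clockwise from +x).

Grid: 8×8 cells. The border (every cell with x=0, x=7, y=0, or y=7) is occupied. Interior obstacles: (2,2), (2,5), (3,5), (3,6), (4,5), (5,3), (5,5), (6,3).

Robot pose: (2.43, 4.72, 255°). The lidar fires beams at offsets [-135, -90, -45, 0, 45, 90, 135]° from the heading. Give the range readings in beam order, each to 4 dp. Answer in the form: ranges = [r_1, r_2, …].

ranges = [0.3233, 1.4804, 1.6512, 3.8512, 4.2955, 2.7819, 0.5600]

beam 1: φ=-135°, α=120°
  d=(-0.5000,0.8660)  start (2,4)  tX=0.8600 tY=0.3233  stride 1/|dx|=2.0000 1/|dy|=1.1547
    cross y-line → (2,5), t=0.3233 (wall)
  → r_1 = 0.3233
beam 2: φ=-90°, α=165°
  d=(-0.9659,0.2588)  start (2,4)  tX=0.4452 tY=1.0818  stride 1/|dx|=1.0353 1/|dy|=3.8637
    cross x-line → (1,4), t=0.4452
    cross y-line → (1,5), t=1.0818
    cross x-line → (0,5), t=1.4804 (wall)
  → r_2 = 1.4804
beam 3: φ=-45°, α=210°
  d=(-0.8660,-0.5000)  start (2,4)  tX=0.4965 tY=1.4400  stride 1/|dx|=1.1547 1/|dy|=2.0000
    cross x-line → (1,4), t=0.4965
    cross y-line → (1,3), t=1.4400
    cross x-line → (0,3), t=1.6512 (wall)
  → r_3 = 1.6512
beam 4: φ=0°, α=255°
  d=(-0.2588,-0.9659)  start (2,4)  tX=1.6614 tY=0.7454  stride 1/|dx|=3.8637 1/|dy|=1.0353
    cross y-line → (2,3), t=0.7454
    cross x-line → (1,3), t=1.6614
    cross y-line → (1,2), t=1.7807
    cross y-line → (1,1), t=2.8160
    cross y-line → (1,0), t=3.8512 (wall)
  → r_4 = 3.8512
beam 5: φ=45°, α=300°
  d=(0.5000,-0.8660)  start (2,4)  tX=1.1400 tY=0.8314  stride 1/|dx|=2.0000 1/|dy|=1.1547
    cross y-line → (2,3), t=0.8314
    cross x-line → (3,3), t=1.1400
    cross y-line → (3,2), t=1.9861
    cross x-line → (4,2), t=3.1400
    cross y-line → (4,1), t=3.1408
    cross y-line → (4,0), t=4.2955 (wall)
  → r_5 = 4.2955
beam 6: φ=90°, α=345°
  d=(0.9659,-0.2588)  start (2,4)  tX=0.5901 tY=2.7819  stride 1/|dx|=1.0353 1/|dy|=3.8637
    cross x-line → (3,4), t=0.5901
    cross x-line → (4,4), t=1.6254
    cross x-line → (5,4), t=2.6607
    cross y-line → (5,3), t=2.7819 (wall)
  → r_6 = 2.7819
beam 7: φ=135°, α=30°
  d=(0.8660,0.5000)  start (2,4)  tX=0.6582 tY=0.5600  stride 1/|dx|=1.1547 1/|dy|=2.0000
    cross y-line → (2,5), t=0.5600 (wall)
  → r_7 = 0.5600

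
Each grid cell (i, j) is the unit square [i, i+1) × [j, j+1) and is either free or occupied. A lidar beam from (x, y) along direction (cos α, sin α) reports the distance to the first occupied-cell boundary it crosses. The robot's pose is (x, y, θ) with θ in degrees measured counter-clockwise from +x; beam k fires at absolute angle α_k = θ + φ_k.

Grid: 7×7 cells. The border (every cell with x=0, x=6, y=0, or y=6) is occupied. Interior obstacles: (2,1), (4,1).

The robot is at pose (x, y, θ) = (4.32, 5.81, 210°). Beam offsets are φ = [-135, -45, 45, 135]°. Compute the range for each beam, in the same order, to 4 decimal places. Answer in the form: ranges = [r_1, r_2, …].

beam 1: φ=-135°, α=75°
  cosα=0.2588 sinα=0.9659 | (4,5) | tMaxX 2.6273 tMaxY 0.1967 | tΔX 3.8637 tΔY 1.0353
    t=0.1967 [y] (4,6) — stop
  → r_1 = 0.1967
beam 2: φ=-45°, α=165°
  cosα=-0.9659 sinα=0.2588 | (4,5) | tMaxX 0.3313 tMaxY 0.7341 | tΔX 1.0353 tΔY 3.8637
    t=0.3313 [x] (3,5)
    t=0.7341 [y] (3,6) — stop
  → r_2 = 0.7341
beam 3: φ=45°, α=255°
  cosα=-0.2588 sinα=-0.9659 | (4,5) | tMaxX 1.2364 tMaxY 0.8386 | tΔX 3.8637 tΔY 1.0353
    t=0.8386 [y] (4,4)
    t=1.2364 [x] (3,4)
    t=1.8738 [y] (3,3)
    t=2.9091 [y] (3,2)
    t=3.9444 [y] (3,1)
    t=4.9797 [y] (3,0) — stop
  → r_3 = 4.9797
beam 4: φ=135°, α=345°
  cosα=0.9659 sinα=-0.2588 | (4,5) | tMaxX 0.7040 tMaxY 3.1296 | tΔX 1.0353 tΔY 3.8637
    t=0.7040 [x] (5,5)
    t=1.7393 [x] (6,5) — stop
  → r_4 = 1.7393

ranges = [0.1967, 0.7341, 4.9797, 1.7393]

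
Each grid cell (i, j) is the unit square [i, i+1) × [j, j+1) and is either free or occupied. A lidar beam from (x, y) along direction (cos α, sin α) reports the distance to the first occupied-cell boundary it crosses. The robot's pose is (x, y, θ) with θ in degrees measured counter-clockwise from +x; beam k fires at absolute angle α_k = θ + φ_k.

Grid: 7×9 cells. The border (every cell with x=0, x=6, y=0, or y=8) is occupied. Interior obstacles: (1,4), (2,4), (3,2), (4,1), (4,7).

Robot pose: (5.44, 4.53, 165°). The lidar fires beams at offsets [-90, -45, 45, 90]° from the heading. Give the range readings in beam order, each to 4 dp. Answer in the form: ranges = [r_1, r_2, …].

ranges = [2.1637, 2.8521, 5.1269, 2.6192]

beam 1: φ=-90°, α=75°
  direction (0.2588, 0.9659); cell (5,4); t to first gridline: x 2.1637, y 0.4866 (then +3.8637 / +1.0353)
    (5,5) via y @ 0.4866
    (5,6) via y @ 1.5219
    (6,6) via x @ 2.1637  # hit
  → r_1 = 2.1637
beam 2: φ=-45°, α=120°
  direction (-0.5000, 0.8660); cell (5,4); t to first gridline: x 0.8800, y 0.5427 (then +2.0000 / +1.1547)
    (5,5) via y @ 0.5427
    (4,5) via x @ 0.8800
    (4,6) via y @ 1.6974
    (4,7) via y @ 2.8521  # hit
  → r_2 = 2.8521
beam 3: φ=45°, α=210°
  direction (-0.8660, -0.5000); cell (5,4); t to first gridline: x 0.5081, y 1.0600 (then +1.1547 / +2.0000)
    (4,4) via x @ 0.5081
    (4,3) via y @ 1.0600
    (3,3) via x @ 1.6628
    (2,3) via x @ 2.8175
    (2,2) via y @ 3.0600
    (1,2) via x @ 3.9722
    (1,1) via y @ 5.0600
    (0,1) via x @ 5.1269  # hit
  → r_3 = 5.1269
beam 4: φ=90°, α=255°
  direction (-0.2588, -0.9659); cell (5,4); t to first gridline: x 1.7000, y 0.5487 (then +3.8637 / +1.0353)
    (5,3) via y @ 0.5487
    (5,2) via y @ 1.5840
    (4,2) via x @ 1.7000
    (4,1) via y @ 2.6192  # hit
  → r_4 = 2.6192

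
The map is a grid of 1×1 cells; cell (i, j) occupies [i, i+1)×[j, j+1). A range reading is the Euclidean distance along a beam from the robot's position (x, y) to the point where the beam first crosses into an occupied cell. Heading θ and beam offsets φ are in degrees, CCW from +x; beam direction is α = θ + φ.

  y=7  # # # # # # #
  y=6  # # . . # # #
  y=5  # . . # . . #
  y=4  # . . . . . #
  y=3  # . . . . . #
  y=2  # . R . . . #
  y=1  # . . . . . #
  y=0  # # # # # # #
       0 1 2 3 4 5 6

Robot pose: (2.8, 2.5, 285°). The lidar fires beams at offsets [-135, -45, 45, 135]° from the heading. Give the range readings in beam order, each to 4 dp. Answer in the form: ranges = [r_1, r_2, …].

ranges = [2.0785, 1.7321, 3.0000, 4.0415]

beam 1: φ=-135°, α=150°
  dir = (cos 150°, sin 150°) = (-0.8660, 0.5000); from cell (2,2)
  next x-line at t=0.9238, next y-line at t=1.0000; Δt_x=1.1547, Δt_y=2.0000
    x: enter (1,2) at t=0.9238
    y: enter (1,3) at t=1.0000
    x: enter (0,3) at t=2.0785 ← occupied
  → r_1 = 2.0785
beam 2: φ=-45°, α=240°
  dir = (cos 240°, sin 240°) = (-0.5000, -0.8660); from cell (2,2)
  next x-line at t=1.6000, next y-line at t=0.5774; Δt_x=2.0000, Δt_y=1.1547
    y: enter (2,1) at t=0.5774
    x: enter (1,1) at t=1.6000
    y: enter (1,0) at t=1.7321 ← occupied
  → r_2 = 1.7321
beam 3: φ=45°, α=330°
  dir = (cos 330°, sin 330°) = (0.8660, -0.5000); from cell (2,2)
  next x-line at t=0.2309, next y-line at t=1.0000; Δt_x=1.1547, Δt_y=2.0000
    x: enter (3,2) at t=0.2309
    y: enter (3,1) at t=1.0000
    x: enter (4,1) at t=1.3856
    x: enter (5,1) at t=2.5403
    y: enter (5,0) at t=3.0000 ← occupied
  → r_3 = 3.0000
beam 4: φ=135°, α=60°
  dir = (cos 60°, sin 60°) = (0.5000, 0.8660); from cell (2,2)
  next x-line at t=0.4000, next y-line at t=0.5774; Δt_x=2.0000, Δt_y=1.1547
    x: enter (3,2) at t=0.4000
    y: enter (3,3) at t=0.5774
    y: enter (3,4) at t=1.7321
    x: enter (4,4) at t=2.4000
    y: enter (4,5) at t=2.8868
    y: enter (4,6) at t=4.0415 ← occupied
  → r_4 = 4.0415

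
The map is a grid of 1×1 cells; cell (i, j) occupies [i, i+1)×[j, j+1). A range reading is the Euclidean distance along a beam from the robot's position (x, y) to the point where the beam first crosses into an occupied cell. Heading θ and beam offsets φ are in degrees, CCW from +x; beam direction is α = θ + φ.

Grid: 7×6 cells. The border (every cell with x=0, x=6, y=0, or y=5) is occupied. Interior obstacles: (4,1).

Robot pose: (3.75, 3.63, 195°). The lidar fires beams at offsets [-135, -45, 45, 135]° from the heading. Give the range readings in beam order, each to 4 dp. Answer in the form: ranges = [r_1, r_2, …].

ranges = [1.5819, 2.7400, 3.0369, 2.5981]

beam 1: φ=-135°, α=60°
  direction (0.5000, 0.8660); cell (3,3); t to first gridline: x 0.5000, y 0.4272 (then +2.0000 / +1.1547)
    (3,4) via y @ 0.4272
    (4,4) via x @ 0.5000
    (4,5) via y @ 1.5819  # hit
  → r_1 = 1.5819
beam 2: φ=-45°, α=150°
  direction (-0.8660, 0.5000); cell (3,3); t to first gridline: x 0.8660, y 0.7400 (then +1.1547 / +2.0000)
    (3,4) via y @ 0.7400
    (2,4) via x @ 0.8660
    (1,4) via x @ 2.0207
    (1,5) via y @ 2.7400  # hit
  → r_2 = 2.7400
beam 3: φ=45°, α=240°
  direction (-0.5000, -0.8660); cell (3,3); t to first gridline: x 1.5000, y 0.7275 (then +2.0000 / +1.1547)
    (3,2) via y @ 0.7275
    (2,2) via x @ 1.5000
    (2,1) via y @ 1.8822
    (2,0) via y @ 3.0369  # hit
  → r_3 = 3.0369
beam 4: φ=135°, α=330°
  direction (0.8660, -0.5000); cell (3,3); t to first gridline: x 0.2887, y 1.2600 (then +1.1547 / +2.0000)
    (4,3) via x @ 0.2887
    (4,2) via y @ 1.2600
    (5,2) via x @ 1.4434
    (6,2) via x @ 2.5981  # hit
  → r_4 = 2.5981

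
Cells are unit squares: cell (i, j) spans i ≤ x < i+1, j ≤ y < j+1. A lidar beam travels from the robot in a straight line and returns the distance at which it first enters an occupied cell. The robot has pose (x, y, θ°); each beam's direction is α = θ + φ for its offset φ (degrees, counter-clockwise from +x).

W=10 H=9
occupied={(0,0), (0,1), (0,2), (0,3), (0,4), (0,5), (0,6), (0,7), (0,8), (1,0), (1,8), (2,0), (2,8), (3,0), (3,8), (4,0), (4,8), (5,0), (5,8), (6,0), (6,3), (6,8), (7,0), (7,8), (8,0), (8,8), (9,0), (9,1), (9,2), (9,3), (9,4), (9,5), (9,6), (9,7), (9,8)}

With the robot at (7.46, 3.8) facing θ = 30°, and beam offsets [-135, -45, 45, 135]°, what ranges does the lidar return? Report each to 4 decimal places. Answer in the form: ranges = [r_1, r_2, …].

ranges = [2.8988, 1.5943, 4.3482, 0.4762]

beam 1: φ=-135°, α=255°
  cosα=-0.2588 sinα=-0.9659 | (7,3) | tMaxX 1.7773 tMaxY 0.8282 | tΔX 3.8637 tΔY 1.0353
    t=0.8282 [y] (7,2)
    t=1.7773 [x] (6,2)
    t=1.8635 [y] (6,1)
    t=2.8988 [y] (6,0) — stop
  → r_1 = 2.8988
beam 2: φ=-45°, α=345°
  cosα=0.9659 sinα=-0.2588 | (7,3) | tMaxX 0.5590 tMaxY 3.0910 | tΔX 1.0353 tΔY 3.8637
    t=0.5590 [x] (8,3)
    t=1.5943 [x] (9,3) — stop
  → r_2 = 1.5943
beam 3: φ=45°, α=75°
  cosα=0.2588 sinα=0.9659 | (7,3) | tMaxX 2.0864 tMaxY 0.2071 | tΔX 3.8637 tΔY 1.0353
    t=0.2071 [y] (7,4)
    t=1.2423 [y] (7,5)
    t=2.0864 [x] (8,5)
    t=2.2776 [y] (8,6)
    t=3.3129 [y] (8,7)
    t=4.3482 [y] (8,8) — stop
  → r_3 = 4.3482
beam 4: φ=135°, α=165°
  cosα=-0.9659 sinα=0.2588 | (7,3) | tMaxX 0.4762 tMaxY 0.7727 | tΔX 1.0353 tΔY 3.8637
    t=0.4762 [x] (6,3) — stop
  → r_4 = 0.4762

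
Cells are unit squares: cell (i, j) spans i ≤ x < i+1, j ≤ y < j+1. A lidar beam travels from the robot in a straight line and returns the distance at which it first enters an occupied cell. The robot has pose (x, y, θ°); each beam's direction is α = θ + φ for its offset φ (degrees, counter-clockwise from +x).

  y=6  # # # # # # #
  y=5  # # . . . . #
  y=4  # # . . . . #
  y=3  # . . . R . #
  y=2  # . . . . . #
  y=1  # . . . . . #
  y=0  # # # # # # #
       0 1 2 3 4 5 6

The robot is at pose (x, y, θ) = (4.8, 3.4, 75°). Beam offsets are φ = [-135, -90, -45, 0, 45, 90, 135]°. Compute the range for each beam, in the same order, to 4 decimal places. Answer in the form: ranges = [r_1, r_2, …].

beam 1: φ=-135°, α=300°
  direction (0.5000, -0.8660); cell (4,3); t to first gridline: x 0.4000, y 0.4619 (then +2.0000 / +1.1547)
    (5,3) via x @ 0.4000
    (5,2) via y @ 0.4619
    (5,1) via y @ 1.6166
    (6,1) via x @ 2.4000  # hit
  → r_1 = 2.4000
beam 2: φ=-90°, α=345°
  direction (0.9659, -0.2588); cell (4,3); t to first gridline: x 0.2071, y 1.5455 (then +1.0353 / +3.8637)
    (5,3) via x @ 0.2071
    (6,3) via x @ 1.2423  # hit
  → r_2 = 1.2423
beam 3: φ=-45°, α=30°
  direction (0.8660, 0.5000); cell (4,3); t to first gridline: x 0.2309, y 1.2000 (then +1.1547 / +2.0000)
    (5,3) via x @ 0.2309
    (5,4) via y @ 1.2000
    (6,4) via x @ 1.3856  # hit
  → r_3 = 1.3856
beam 4: φ=0°, α=75°
  direction (0.2588, 0.9659); cell (4,3); t to first gridline: x 0.7727, y 0.6212 (then +3.8637 / +1.0353)
    (4,4) via y @ 0.6212
    (5,4) via x @ 0.7727
    (5,5) via y @ 1.6564
    (5,6) via y @ 2.6917  # hit
  → r_4 = 2.6917
beam 5: φ=45°, α=120°
  direction (-0.5000, 0.8660); cell (4,3); t to first gridline: x 1.6000, y 0.6928 (then +2.0000 / +1.1547)
    (4,4) via y @ 0.6928
    (3,4) via x @ 1.6000
    (3,5) via y @ 1.8475
    (3,6) via y @ 3.0022  # hit
  → r_5 = 3.0022
beam 6: φ=90°, α=165°
  direction (-0.9659, 0.2588); cell (4,3); t to first gridline: x 0.8282, y 2.3182 (then +1.0353 / +3.8637)
    (3,3) via x @ 0.8282
    (2,3) via x @ 1.8635
    (2,4) via y @ 2.3182
    (1,4) via x @ 2.8988  # hit
  → r_6 = 2.8988
beam 7: φ=135°, α=210°
  direction (-0.8660, -0.5000); cell (4,3); t to first gridline: x 0.9238, y 0.8000 (then +1.1547 / +2.0000)
    (4,2) via y @ 0.8000
    (3,2) via x @ 0.9238
    (2,2) via x @ 2.0785
    (2,1) via y @ 2.8000
    (1,1) via x @ 3.2332
    (0,1) via x @ 4.3879  # hit
  → r_7 = 4.3879

ranges = [2.4000, 1.2423, 1.3856, 2.6917, 3.0022, 2.8988, 4.3879]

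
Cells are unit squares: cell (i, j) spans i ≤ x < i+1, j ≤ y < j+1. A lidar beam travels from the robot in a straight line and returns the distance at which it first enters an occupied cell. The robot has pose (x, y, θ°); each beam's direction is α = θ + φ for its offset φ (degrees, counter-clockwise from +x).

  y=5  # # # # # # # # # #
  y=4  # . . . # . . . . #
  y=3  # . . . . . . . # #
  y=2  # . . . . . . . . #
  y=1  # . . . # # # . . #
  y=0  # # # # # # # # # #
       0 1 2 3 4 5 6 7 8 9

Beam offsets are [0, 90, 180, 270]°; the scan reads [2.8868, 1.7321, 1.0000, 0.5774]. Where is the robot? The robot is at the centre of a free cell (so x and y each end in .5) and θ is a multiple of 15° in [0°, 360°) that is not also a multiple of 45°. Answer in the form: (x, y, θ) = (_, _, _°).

Candidates: 27 free-cell centres × 16 headings = 432 poses. Raycast each; keep the one whose scan matches to 4 dp.
  (4.5, 3.5, 105°): beam 1 = 0.5176 ≠ 2.8868 ✗
  (6.5, 2.5, 330°): beam 2 = 2.8868 ≠ 1.7321 ✗
  (1.5, 1.5, 165°): beam 1 = 0.5176 ≠ 2.8868 ✗
  (3.5, 3.5, 60°): beam 1 = 1.0000 ≠ 2.8868 ✗
  (2.5, 3.5, 210°): beam 1 = 1.7321 ≠ 2.8868 ✗
  …
  (5.5, 2.5, 30°): r_1=2.8868, r_2=1.7321, r_3=1.0000, r_4=0.5774 — all match ✓
Only this pose fits every beam.

(x, y, θ) = (5.5, 2.5, 30°)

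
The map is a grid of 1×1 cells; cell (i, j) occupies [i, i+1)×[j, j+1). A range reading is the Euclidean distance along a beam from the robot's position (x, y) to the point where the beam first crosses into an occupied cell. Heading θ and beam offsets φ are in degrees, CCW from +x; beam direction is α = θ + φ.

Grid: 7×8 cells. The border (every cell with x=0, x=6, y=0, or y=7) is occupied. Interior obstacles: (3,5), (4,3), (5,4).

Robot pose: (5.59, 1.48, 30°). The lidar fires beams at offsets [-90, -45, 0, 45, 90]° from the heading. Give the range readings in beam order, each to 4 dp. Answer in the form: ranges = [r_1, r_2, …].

ranges = [0.5543, 0.4245, 0.4734, 1.5841, 1.7551]

beam 1: φ=-90°, α=300°
  dir = (cos 300°, sin 300°) = (0.5000, -0.8660); from cell (5,1)
  next x-line at t=0.8200, next y-line at t=0.5543; Δt_x=2.0000, Δt_y=1.1547
    y: enter (5,0) at t=0.5543 ← occupied
  → r_1 = 0.5543
beam 2: φ=-45°, α=345°
  dir = (cos 345°, sin 345°) = (0.9659, -0.2588); from cell (5,1)
  next x-line at t=0.4245, next y-line at t=1.8546; Δt_x=1.0353, Δt_y=3.8637
    x: enter (6,1) at t=0.4245 ← occupied
  → r_2 = 0.4245
beam 3: φ=0°, α=30°
  dir = (cos 30°, sin 30°) = (0.8660, 0.5000); from cell (5,1)
  next x-line at t=0.4734, next y-line at t=1.0400; Δt_x=1.1547, Δt_y=2.0000
    x: enter (6,1) at t=0.4734 ← occupied
  → r_3 = 0.4734
beam 4: φ=45°, α=75°
  dir = (cos 75°, sin 75°) = (0.2588, 0.9659); from cell (5,1)
  next x-line at t=1.5841, next y-line at t=0.5383; Δt_x=3.8637, Δt_y=1.0353
    y: enter (5,2) at t=0.5383
    y: enter (5,3) at t=1.5736
    x: enter (6,3) at t=1.5841 ← occupied
  → r_4 = 1.5841
beam 5: φ=90°, α=120°
  dir = (cos 120°, sin 120°) = (-0.5000, 0.8660); from cell (5,1)
  next x-line at t=1.1800, next y-line at t=0.6004; Δt_x=2.0000, Δt_y=1.1547
    y: enter (5,2) at t=0.6004
    x: enter (4,2) at t=1.1800
    y: enter (4,3) at t=1.7551 ← occupied
  → r_5 = 1.7551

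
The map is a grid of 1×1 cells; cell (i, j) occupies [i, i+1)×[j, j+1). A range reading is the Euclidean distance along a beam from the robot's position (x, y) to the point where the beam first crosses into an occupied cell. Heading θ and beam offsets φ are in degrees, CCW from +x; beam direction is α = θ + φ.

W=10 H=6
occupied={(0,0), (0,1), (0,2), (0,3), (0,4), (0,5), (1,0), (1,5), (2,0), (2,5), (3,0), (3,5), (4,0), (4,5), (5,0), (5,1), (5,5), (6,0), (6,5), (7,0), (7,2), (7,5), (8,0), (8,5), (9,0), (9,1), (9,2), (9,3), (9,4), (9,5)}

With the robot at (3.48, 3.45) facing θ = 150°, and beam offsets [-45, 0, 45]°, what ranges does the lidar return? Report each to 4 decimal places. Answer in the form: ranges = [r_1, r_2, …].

ranges = [1.6047, 2.8637, 2.5675]

beam 1: φ=-45°, α=105°
  cosα=-0.2588 sinα=0.9659 | (3,3) | tMaxX 1.8546 tMaxY 0.5694 | tΔX 3.8637 tΔY 1.0353
    t=0.5694 [y] (3,4)
    t=1.6047 [y] (3,5) — stop
  → r_1 = 1.6047
beam 2: φ=0°, α=150°
  cosα=-0.8660 sinα=0.5000 | (3,3) | tMaxX 0.5543 tMaxY 1.1000 | tΔX 1.1547 tΔY 2.0000
    t=0.5543 [x] (2,3)
    t=1.1000 [y] (2,4)
    t=1.7090 [x] (1,4)
    t=2.8637 [x] (0,4) — stop
  → r_2 = 2.8637
beam 3: φ=45°, α=195°
  cosα=-0.9659 sinα=-0.2588 | (3,3) | tMaxX 0.4969 tMaxY 1.7387 | tΔX 1.0353 tΔY 3.8637
    t=0.4969 [x] (2,3)
    t=1.5322 [x] (1,3)
    t=1.7387 [y] (1,2)
    t=2.5675 [x] (0,2) — stop
  → r_3 = 2.5675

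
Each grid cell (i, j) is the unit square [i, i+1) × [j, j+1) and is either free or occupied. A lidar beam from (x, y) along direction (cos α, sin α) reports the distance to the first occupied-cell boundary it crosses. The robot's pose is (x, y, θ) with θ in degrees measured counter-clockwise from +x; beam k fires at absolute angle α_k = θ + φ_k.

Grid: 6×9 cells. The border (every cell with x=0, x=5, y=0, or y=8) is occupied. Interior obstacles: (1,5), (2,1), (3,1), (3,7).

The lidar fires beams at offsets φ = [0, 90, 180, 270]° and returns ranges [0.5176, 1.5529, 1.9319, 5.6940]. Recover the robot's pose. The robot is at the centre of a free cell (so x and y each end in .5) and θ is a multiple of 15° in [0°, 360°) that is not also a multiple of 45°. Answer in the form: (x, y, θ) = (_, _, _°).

The pose lattice has 24·16 = 384 candidates. Test each by forward raycasting.
  (3.5, 2.5, 150°): beam 1 = 2.8868 ≠ 0.5176 ✗
  (1.5, 1.5, 285°): beam 2 = 0.5176 ≠ 1.5529 ✗
  (3.5, 4.5, 285°): beam 1 = 3.6235 ≠ 0.5176 ✗
  (2.5, 3.5, 255°): beam 1 = 1.5529 ≠ 0.5176 ✗
  …
  (1.5, 2.5, 165°): r_1=0.5176, r_2=1.5529, r_3=1.9319, r_4=5.6940 — all match ✓
Only this pose fits every beam.

(x, y, θ) = (1.5, 2.5, 165°)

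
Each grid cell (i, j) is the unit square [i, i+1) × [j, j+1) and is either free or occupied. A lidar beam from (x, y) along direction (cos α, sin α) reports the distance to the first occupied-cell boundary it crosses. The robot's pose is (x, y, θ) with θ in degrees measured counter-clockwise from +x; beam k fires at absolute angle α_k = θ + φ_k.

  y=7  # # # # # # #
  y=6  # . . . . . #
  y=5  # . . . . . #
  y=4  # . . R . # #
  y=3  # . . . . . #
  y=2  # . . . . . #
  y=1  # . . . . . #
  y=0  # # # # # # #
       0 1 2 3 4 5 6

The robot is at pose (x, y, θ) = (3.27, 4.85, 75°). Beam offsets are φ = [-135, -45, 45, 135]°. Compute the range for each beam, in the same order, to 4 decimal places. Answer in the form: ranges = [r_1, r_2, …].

beam 1: φ=-135°, α=300°
  direction (0.5000, -0.8660); cell (3,4); t to first gridline: x 1.4600, y 0.9815 (then +2.0000 / +1.1547)
    (3,3) via y @ 0.9815
    (4,3) via x @ 1.4600
    (4,2) via y @ 2.1362
    (4,1) via y @ 3.2909
    (5,1) via x @ 3.4600
    (5,0) via y @ 4.4456  # hit
  → r_1 = 4.4456
beam 2: φ=-45°, α=30°
  direction (0.8660, 0.5000); cell (3,4); t to first gridline: x 0.8429, y 0.3000 (then +1.1547 / +2.0000)
    (3,5) via y @ 0.3000
    (4,5) via x @ 0.8429
    (5,5) via x @ 1.9976
    (5,6) via y @ 2.3000
    (6,6) via x @ 3.1523  # hit
  → r_2 = 3.1523
beam 3: φ=45°, α=120°
  direction (-0.5000, 0.8660); cell (3,4); t to first gridline: x 0.5400, y 0.1732 (then +2.0000 / +1.1547)
    (3,5) via y @ 0.1732
    (2,5) via x @ 0.5400
    (2,6) via y @ 1.3279
    (2,7) via y @ 2.4826  # hit
  → r_3 = 2.4826
beam 4: φ=135°, α=210°
  direction (-0.8660, -0.5000); cell (3,4); t to first gridline: x 0.3118, y 1.7000 (then +1.1547 / +2.0000)
    (2,4) via x @ 0.3118
    (1,4) via x @ 1.4665
    (1,3) via y @ 1.7000
    (0,3) via x @ 2.6212  # hit
  → r_4 = 2.6212

ranges = [4.4456, 3.1523, 2.4826, 2.6212]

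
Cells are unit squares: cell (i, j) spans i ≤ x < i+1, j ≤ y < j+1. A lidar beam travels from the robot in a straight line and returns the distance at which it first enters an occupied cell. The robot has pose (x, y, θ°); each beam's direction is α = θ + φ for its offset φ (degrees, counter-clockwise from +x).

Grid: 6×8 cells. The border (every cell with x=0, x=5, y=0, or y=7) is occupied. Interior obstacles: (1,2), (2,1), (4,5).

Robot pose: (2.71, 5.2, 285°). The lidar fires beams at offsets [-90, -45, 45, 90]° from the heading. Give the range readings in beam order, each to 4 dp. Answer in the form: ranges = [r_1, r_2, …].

ranges = [1.7703, 2.5403, 2.6443, 1.3355]

beam 1: φ=-90°, α=195°
  d=(-0.9659,-0.2588)  start (2,5)  tX=0.7350 tY=0.7727  stride 1/|dx|=1.0353 1/|dy|=3.8637
    cross x-line → (1,5), t=0.7350
    cross y-line → (1,4), t=0.7727
    cross x-line → (0,4), t=1.7703 (wall)
  → r_1 = 1.7703
beam 2: φ=-45°, α=240°
  d=(-0.5000,-0.8660)  start (2,5)  tX=1.4200 tY=0.2309  stride 1/|dx|=2.0000 1/|dy|=1.1547
    cross y-line → (2,4), t=0.2309
    cross y-line → (2,3), t=1.3856
    cross x-line → (1,3), t=1.4200
    cross y-line → (1,2), t=2.5403 (wall)
  → r_2 = 2.5403
beam 3: φ=45°, α=330°
  d=(0.8660,-0.5000)  start (2,5)  tX=0.3349 tY=0.4000  stride 1/|dx|=1.1547 1/|dy|=2.0000
    cross x-line → (3,5), t=0.3349
    cross y-line → (3,4), t=0.4000
    cross x-line → (4,4), t=1.4896
    cross y-line → (4,3), t=2.4000
    cross x-line → (5,3), t=2.6443 (wall)
  → r_3 = 2.6443
beam 4: φ=90°, α=15°
  d=(0.9659,0.2588)  start (2,5)  tX=0.3002 tY=3.0910  stride 1/|dx|=1.0353 1/|dy|=3.8637
    cross x-line → (3,5), t=0.3002
    cross x-line → (4,5), t=1.3355 (wall)
  → r_4 = 1.3355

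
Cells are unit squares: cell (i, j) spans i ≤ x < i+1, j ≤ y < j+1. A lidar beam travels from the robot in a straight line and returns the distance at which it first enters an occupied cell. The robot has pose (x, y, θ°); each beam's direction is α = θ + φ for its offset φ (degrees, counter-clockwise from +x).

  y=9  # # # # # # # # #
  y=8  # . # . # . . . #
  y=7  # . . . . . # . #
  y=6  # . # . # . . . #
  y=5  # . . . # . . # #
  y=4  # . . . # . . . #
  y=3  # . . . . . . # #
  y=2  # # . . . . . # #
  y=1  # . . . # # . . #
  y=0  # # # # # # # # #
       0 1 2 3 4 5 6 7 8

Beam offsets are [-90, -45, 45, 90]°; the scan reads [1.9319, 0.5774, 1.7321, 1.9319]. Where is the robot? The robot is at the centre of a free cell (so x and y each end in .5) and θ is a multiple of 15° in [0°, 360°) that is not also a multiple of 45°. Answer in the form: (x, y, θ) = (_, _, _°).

(x, y, θ) = (3.5, 6.5, 15°)

Candidates: 43 free-cell centres × 16 headings = 688 poses. Raycast each; keep the one whose scan matches to 4 dp.
  (3.5, 4.5, 30°): beam 1 = 2.8868 ≠ 1.9319 ✗
  (3.5, 5.5, 30°): beam 1 = 1.0000 ≠ 1.9319 ✗
  (6.5, 5.5, 15°): beam 3 = 3.0000 ≠ 1.7321 ✗
  …
  (3.5, 6.5, 15°): r_1=1.9319, r_2=0.5774, r_3=1.7321, r_4=1.9319 — all match ✓
No second candidate reproduces the full scan.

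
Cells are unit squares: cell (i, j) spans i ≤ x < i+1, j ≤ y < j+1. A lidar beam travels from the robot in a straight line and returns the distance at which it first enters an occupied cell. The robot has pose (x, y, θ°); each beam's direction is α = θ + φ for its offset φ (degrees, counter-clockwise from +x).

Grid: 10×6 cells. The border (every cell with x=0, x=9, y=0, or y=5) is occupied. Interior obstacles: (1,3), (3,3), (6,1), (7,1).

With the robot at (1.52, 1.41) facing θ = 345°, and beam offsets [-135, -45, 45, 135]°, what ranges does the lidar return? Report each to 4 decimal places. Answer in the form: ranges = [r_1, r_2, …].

beam 1: φ=-135°, α=210°
  cosα=-0.8660 sinα=-0.5000 | (1,1) | tMaxX 0.6004 tMaxY 0.8200 | tΔX 1.1547 tΔY 2.0000
    t=0.6004 [x] (0,1) — stop
  → r_1 = 0.6004
beam 2: φ=-45°, α=300°
  cosα=0.5000 sinα=-0.8660 | (1,1) | tMaxX 0.9600 tMaxY 0.4734 | tΔX 2.0000 tΔY 1.1547
    t=0.4734 [y] (1,0) — stop
  → r_2 = 0.4734
beam 3: φ=45°, α=30°
  cosα=0.8660 sinα=0.5000 | (1,1) | tMaxX 0.5543 tMaxY 1.1800 | tΔX 1.1547 tΔY 2.0000
    t=0.5543 [x] (2,1)
    t=1.1800 [y] (2,2)
    t=1.7090 [x] (3,2)
    t=2.8637 [x] (4,2)
    t=3.1800 [y] (4,3)
    t=4.0184 [x] (5,3)
    t=5.1731 [x] (6,3)
    t=5.1800 [y] (6,4)
    t=6.3278 [x] (7,4)
    t=7.1800 [y] (7,5) — stop
  → r_3 = 7.1800
beam 4: φ=135°, α=120°
  cosα=-0.5000 sinα=0.8660 | (1,1) | tMaxX 1.0400 tMaxY 0.6813 | tΔX 2.0000 tΔY 1.1547
    t=0.6813 [y] (1,2)
    t=1.0400 [x] (0,2) — stop
  → r_4 = 1.0400

ranges = [0.6004, 0.4734, 7.1800, 1.0400]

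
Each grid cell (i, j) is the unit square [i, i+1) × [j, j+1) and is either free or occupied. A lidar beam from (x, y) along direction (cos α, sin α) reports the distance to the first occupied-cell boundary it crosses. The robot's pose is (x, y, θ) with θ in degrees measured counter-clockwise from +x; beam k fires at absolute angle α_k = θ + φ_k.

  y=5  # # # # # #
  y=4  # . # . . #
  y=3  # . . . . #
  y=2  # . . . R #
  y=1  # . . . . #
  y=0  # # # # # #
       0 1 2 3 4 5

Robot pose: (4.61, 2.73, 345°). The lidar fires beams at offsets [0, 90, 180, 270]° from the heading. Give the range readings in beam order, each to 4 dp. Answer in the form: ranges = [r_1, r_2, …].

ranges = [0.4038, 1.5068, 3.7373, 1.7910]

beam 1: φ=0°, α=345°
  direction (0.9659, -0.2588); cell (4,2); t to first gridline: x 0.4038, y 2.8205 (then +1.0353 / +3.8637)
    (5,2) via x @ 0.4038  # hit
  → r_1 = 0.4038
beam 2: φ=90°, α=75°
  direction (0.2588, 0.9659); cell (4,2); t to first gridline: x 1.5068, y 0.2795 (then +3.8637 / +1.0353)
    (4,3) via y @ 0.2795
    (4,4) via y @ 1.3148
    (5,4) via x @ 1.5068  # hit
  → r_2 = 1.5068
beam 3: φ=180°, α=165°
  direction (-0.9659, 0.2588); cell (4,2); t to first gridline: x 0.6315, y 1.0432 (then +1.0353 / +3.8637)
    (3,2) via x @ 0.6315
    (3,3) via y @ 1.0432
    (2,3) via x @ 1.6668
    (1,3) via x @ 2.7021
    (0,3) via x @ 3.7373  # hit
  → r_3 = 3.7373
beam 4: φ=270°, α=255°
  direction (-0.2588, -0.9659); cell (4,2); t to first gridline: x 2.3569, y 0.7558 (then +3.8637 / +1.0353)
    (4,1) via y @ 0.7558
    (4,0) via y @ 1.7910  # hit
  → r_4 = 1.7910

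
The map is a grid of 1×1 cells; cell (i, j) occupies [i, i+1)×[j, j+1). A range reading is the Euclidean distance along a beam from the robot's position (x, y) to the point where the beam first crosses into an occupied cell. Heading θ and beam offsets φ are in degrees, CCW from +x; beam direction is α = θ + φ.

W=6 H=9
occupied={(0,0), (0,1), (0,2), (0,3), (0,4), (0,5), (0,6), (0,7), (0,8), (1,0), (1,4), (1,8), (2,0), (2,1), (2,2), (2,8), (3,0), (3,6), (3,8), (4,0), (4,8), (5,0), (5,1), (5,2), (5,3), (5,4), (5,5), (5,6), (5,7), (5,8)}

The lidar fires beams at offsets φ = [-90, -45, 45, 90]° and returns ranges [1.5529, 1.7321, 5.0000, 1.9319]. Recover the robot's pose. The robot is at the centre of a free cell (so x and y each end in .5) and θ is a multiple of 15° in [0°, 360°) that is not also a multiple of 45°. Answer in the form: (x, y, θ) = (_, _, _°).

Candidates: 24 free-cell centres × 16 headings = 384 poses. Raycast each; keep the one whose scan matches to 4 dp.
  (3.5, 1.5, 195°): beam 1 = 6.7293 ≠ 1.5529 ✗
  (4.5, 5.5, 330°): beam 1 = 3.0000 ≠ 1.5529 ✗
  (1.5, 3.5, 15°): beam 1 = 1.9319 ≠ 1.5529 ✗
  …
  (3.5, 3.5, 75°): r_1=1.5529, r_2=1.7321, r_3=5.0000, r_4=1.9319 — all match ✓
Unique over the lattice → pose = (3.5, 3.5, 75°).

(x, y, θ) = (3.5, 3.5, 75°)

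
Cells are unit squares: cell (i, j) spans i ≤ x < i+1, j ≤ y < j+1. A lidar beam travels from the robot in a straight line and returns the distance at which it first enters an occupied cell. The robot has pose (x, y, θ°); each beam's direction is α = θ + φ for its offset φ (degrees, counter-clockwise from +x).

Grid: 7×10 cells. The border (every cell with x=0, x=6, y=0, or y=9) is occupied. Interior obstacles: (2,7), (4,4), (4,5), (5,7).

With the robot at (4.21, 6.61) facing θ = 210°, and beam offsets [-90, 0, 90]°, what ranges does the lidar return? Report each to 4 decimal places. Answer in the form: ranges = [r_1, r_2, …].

ranges = [2.7597, 3.7066, 0.7044]

beam 1: φ=-90°, α=120°
  cosα=-0.5000 sinα=0.8660 | (4,6) | tMaxX 0.4200 tMaxY 0.4503 | tΔX 2.0000 tΔY 1.1547
    t=0.4200 [x] (3,6)
    t=0.4503 [y] (3,7)
    t=1.6050 [y] (3,8)
    t=2.4200 [x] (2,8)
    t=2.7597 [y] (2,9) — stop
  → r_1 = 2.7597
beam 2: φ=0°, α=210°
  cosα=-0.8660 sinα=-0.5000 | (4,6) | tMaxX 0.2425 tMaxY 1.2200 | tΔX 1.1547 tΔY 2.0000
    t=0.2425 [x] (3,6)
    t=1.2200 [y] (3,5)
    t=1.3972 [x] (2,5)
    t=2.5519 [x] (1,5)
    t=3.2200 [y] (1,4)
    t=3.7066 [x] (0,4) — stop
  → r_2 = 3.7066
beam 3: φ=90°, α=300°
  cosα=0.5000 sinα=-0.8660 | (4,6) | tMaxX 1.5800 tMaxY 0.7044 | tΔX 2.0000 tΔY 1.1547
    t=0.7044 [y] (4,5) — stop
  → r_3 = 0.7044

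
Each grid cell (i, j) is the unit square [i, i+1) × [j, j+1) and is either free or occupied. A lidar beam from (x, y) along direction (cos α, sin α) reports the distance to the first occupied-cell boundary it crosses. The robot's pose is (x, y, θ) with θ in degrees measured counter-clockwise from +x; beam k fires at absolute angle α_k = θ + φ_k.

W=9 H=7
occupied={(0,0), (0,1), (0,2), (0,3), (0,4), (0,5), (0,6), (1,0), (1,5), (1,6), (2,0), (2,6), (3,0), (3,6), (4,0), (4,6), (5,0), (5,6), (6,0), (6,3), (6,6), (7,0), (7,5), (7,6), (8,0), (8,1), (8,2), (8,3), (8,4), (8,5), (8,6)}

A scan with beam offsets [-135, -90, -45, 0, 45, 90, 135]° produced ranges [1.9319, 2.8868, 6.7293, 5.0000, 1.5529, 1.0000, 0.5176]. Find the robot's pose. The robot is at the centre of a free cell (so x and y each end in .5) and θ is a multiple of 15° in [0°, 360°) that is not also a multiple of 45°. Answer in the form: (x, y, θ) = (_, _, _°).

(x, y, θ) = (1.5, 3.5, 30°)

Enumerate (i+0.5, j+0.5, θ) over the 32 free cells and 16 admissible headings. For each, cast all 7 beams and compare to the given ranges.
  (7.5, 1.5, 15°): beam 1 = 0.5774 ≠ 1.9319 ✗
  (7.5, 3.5, 255°): beam 1 = 2.8868 ≠ 1.9319 ✗
  (7.5, 4.5, 60°): beam 2 = 0.5774 ≠ 2.8868 ✗
  …
  (1.5, 3.5, 30°): r_1=1.9319, r_2=2.8868, r_3=6.7293, r_4=5.0000, r_5=1.5529, r_6=1.0000, r_7=0.5176 — all match ✓
Only this pose fits every beam.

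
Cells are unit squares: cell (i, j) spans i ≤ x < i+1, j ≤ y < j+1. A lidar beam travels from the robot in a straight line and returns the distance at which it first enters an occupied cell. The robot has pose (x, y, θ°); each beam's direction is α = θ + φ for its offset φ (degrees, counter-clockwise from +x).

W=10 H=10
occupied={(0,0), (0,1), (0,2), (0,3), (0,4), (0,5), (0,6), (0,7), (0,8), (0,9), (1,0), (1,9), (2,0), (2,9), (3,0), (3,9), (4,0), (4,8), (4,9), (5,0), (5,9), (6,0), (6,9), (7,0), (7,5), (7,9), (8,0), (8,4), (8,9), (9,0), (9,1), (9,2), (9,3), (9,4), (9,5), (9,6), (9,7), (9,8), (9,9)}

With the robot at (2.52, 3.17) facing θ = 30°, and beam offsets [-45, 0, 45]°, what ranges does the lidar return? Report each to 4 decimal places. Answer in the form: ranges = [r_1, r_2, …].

ranges = [6.7086, 5.1731, 5.7183]

beam 1: φ=-45°, α=345°
  d=(0.9659,-0.2588)  start (2,3)  tX=0.4969 tY=0.6568  stride 1/|dx|=1.0353 1/|dy|=3.8637
    cross x-line → (3,3), t=0.4969
    cross y-line → (3,2), t=0.6568
    cross x-line → (4,2), t=1.5322
    cross x-line → (5,2), t=2.5675
    cross x-line → (6,2), t=3.6028
    cross y-line → (6,1), t=4.5205
    cross x-line → (7,1), t=4.6380
    cross x-line → (8,1), t=5.6733
    cross x-line → (9,1), t=6.7086 (wall)
  → r_1 = 6.7086
beam 2: φ=0°, α=30°
  d=(0.8660,0.5000)  start (2,3)  tX=0.5543 tY=1.6600  stride 1/|dx|=1.1547 1/|dy|=2.0000
    cross x-line → (3,3), t=0.5543
    cross y-line → (3,4), t=1.6600
    cross x-line → (4,4), t=1.7090
    cross x-line → (5,4), t=2.8637
    cross y-line → (5,5), t=3.6600
    cross x-line → (6,5), t=4.0184
    cross x-line → (7,5), t=5.1731 (wall)
  → r_2 = 5.1731
beam 3: φ=45°, α=75°
  d=(0.2588,0.9659)  start (2,3)  tX=1.8546 tY=0.8593  stride 1/|dx|=3.8637 1/|dy|=1.0353
    cross y-line → (2,4), t=0.8593
    cross x-line → (3,4), t=1.8546
    cross y-line → (3,5), t=1.8946
    cross y-line → (3,6), t=2.9298
    cross y-line → (3,7), t=3.9651
    cross y-line → (3,8), t=5.0004
    cross x-line → (4,8), t=5.7183 (wall)
  → r_3 = 5.7183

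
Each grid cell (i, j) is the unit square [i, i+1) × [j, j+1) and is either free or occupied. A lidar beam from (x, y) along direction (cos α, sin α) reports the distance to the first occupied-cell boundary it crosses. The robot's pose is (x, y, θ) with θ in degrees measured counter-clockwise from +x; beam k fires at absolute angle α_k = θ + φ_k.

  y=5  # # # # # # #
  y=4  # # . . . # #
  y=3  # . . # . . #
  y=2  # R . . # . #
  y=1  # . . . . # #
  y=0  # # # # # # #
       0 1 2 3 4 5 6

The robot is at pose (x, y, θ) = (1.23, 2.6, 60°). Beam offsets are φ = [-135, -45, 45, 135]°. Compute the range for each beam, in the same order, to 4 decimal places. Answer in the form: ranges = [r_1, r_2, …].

ranges = [1.6564, 1.8324, 0.8887, 0.2381]

beam 1: φ=-135°, α=285°
  direction (0.2588, -0.9659); cell (1,2); t to first gridline: x 2.9751, y 0.6212 (then +3.8637 / +1.0353)
    (1,1) via y @ 0.6212
    (1,0) via y @ 1.6564  # hit
  → r_1 = 1.6564
beam 2: φ=-45°, α=15°
  direction (0.9659, 0.2588); cell (1,2); t to first gridline: x 0.7972, y 1.5455 (then +1.0353 / +3.8637)
    (2,2) via x @ 0.7972
    (2,3) via y @ 1.5455
    (3,3) via x @ 1.8324  # hit
  → r_2 = 1.8324
beam 3: φ=45°, α=105°
  direction (-0.2588, 0.9659); cell (1,2); t to first gridline: x 0.8887, y 0.4141 (then +3.8637 / +1.0353)
    (1,3) via y @ 0.4141
    (0,3) via x @ 0.8887  # hit
  → r_3 = 0.8887
beam 4: φ=135°, α=195°
  direction (-0.9659, -0.2588); cell (1,2); t to first gridline: x 0.2381, y 2.3182 (then +1.0353 / +3.8637)
    (0,2) via x @ 0.2381  # hit
  → r_4 = 0.2381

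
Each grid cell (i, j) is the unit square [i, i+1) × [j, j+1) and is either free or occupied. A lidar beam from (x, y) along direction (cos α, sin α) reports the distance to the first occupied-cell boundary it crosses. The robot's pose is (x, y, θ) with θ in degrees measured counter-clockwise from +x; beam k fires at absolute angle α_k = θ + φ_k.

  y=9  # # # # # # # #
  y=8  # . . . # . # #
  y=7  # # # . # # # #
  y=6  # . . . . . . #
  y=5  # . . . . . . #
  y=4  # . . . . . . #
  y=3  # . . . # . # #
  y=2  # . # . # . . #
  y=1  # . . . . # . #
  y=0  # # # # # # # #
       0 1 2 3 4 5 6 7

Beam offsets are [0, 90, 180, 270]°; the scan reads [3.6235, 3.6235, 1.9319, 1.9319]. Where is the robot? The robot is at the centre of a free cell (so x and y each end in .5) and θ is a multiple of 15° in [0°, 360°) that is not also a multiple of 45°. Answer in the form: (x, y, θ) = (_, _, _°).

(x, y, θ) = (3.5, 6.5, 255°)

Candidates: 36 free-cell centres × 16 headings = 576 poses. Raycast each; keep the one whose scan matches to 4 dp.
  (2.5, 8.5, 300°): beam 1 = 0.5774 ≠ 3.6235 ✗
  (5.5, 6.5, 150°): beam 1 = 1.0000 ≠ 3.6235 ✗
  (6.5, 5.5, 345°): beam 1 = 0.5176 ≠ 3.6235 ✗
  (3.5, 8.5, 300°): beam 1 = 1.0000 ≠ 3.6235 ✗
  (6.5, 6.5, 195°): beam 1 = 5.6940 ≠ 3.6235 ✗
  …
  (3.5, 6.5, 255°): r_1=3.6235, r_2=3.6235, r_3=1.9319, r_4=1.9319 — all match ✓
Unique over the lattice → pose = (3.5, 6.5, 255°).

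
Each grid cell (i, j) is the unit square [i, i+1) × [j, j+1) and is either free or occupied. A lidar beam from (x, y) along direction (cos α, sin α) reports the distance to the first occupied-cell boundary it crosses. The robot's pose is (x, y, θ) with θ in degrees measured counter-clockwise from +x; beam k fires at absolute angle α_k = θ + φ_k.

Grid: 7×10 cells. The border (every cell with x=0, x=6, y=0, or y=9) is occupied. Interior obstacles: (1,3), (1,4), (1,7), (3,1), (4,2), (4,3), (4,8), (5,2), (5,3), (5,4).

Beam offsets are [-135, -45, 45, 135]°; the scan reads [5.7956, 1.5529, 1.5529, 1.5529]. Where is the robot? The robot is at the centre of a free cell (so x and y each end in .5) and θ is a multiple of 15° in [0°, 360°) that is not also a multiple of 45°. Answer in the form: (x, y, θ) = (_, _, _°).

Candidates: 30 free-cell centres × 16 headings = 480 poses. Raycast each; keep the one whose scan matches to 4 dp.
  (4.5, 1.5, 255°): beam 1 = 0.5774 ≠ 5.7956 ✗
  (3.5, 3.5, 195°): beam 1 = 5.0000 ≠ 5.7956 ✗
  (1.5, 2.5, 210°): beam 1 = 0.5176 ≠ 5.7956 ✗
  …
  (2.5, 2.5, 210°): r_1=5.7956, r_2=1.5529, r_3=1.5529, r_4=1.5529 — all match ✓
Unique over the lattice → pose = (2.5, 2.5, 210°).

(x, y, θ) = (2.5, 2.5, 210°)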